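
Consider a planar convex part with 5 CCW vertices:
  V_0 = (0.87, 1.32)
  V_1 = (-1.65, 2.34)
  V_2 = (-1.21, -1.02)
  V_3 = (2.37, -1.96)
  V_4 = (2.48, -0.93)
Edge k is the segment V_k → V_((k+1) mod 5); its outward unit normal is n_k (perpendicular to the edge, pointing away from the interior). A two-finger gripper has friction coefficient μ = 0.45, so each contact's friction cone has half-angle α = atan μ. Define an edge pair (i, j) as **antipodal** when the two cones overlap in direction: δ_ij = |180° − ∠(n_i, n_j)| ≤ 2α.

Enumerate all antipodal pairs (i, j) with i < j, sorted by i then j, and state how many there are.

α = atan 0.45 = 24.23°;  2α = 48.46°
n_0 = (+0.3752, +0.9269)
n_1 = (-0.9915, -0.1298)
n_2 = (-0.2540, -0.9672)
n_3 = (+0.9943, -0.1062)
n_4 = (+0.8132, +0.5819)
  (0,1): δ = 60.50°  ·
  (0,2): δ = 7.32°  ✓
  (0,3): δ = 105.94°  ·
  (0,4): δ = 147.62°  ·
  (1,2): δ = 112.17°  ·
  (1,3): δ = 13.56°  ✓
  (1,4): δ = 28.13°  ✓
  (2,3): δ = 81.38°  ·
  (2,4): δ = 39.70°  ✓
  (3,4): δ = 138.32°  ·
antipodal pairs: 4

count = 4; pairs: (0,2), (1,3), (1,4), (2,4)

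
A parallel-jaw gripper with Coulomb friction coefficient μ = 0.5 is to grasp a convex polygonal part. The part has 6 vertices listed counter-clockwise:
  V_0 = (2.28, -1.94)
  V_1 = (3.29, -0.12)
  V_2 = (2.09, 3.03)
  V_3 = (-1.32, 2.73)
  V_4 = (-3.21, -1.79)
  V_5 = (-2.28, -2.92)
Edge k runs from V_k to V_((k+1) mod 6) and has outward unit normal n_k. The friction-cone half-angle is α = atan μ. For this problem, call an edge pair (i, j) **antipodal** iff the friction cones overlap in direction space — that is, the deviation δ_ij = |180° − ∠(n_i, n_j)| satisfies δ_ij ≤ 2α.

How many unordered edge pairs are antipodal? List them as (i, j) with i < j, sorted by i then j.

α = atan 0.5 = 26.57°;  2α = 53.13°
n_0 = (+0.8744, -0.4852)
n_1 = (+0.9345, +0.3560)
n_2 = (-0.0876, +0.9962)
n_3 = (-0.9226, +0.3858)
n_4 = (-0.7721, -0.6355)
n_5 = (+0.2101, -0.9777)
  (0,1): δ = 130.12°  ·
  (0,2): δ = 55.94°  ·
  (0,3): δ = 6.34°  ✓
  (0,4): δ = 68.48°  ·
  (0,5): δ = 131.16°  ·
  (1,2): δ = 105.83°  ·
  (1,3): δ = 43.55°  ✓
  (1,4): δ = 18.60°  ✓
  (1,5): δ = 81.27°  ·
  (2,3): δ = 117.72°  ·
  (2,4): δ = 55.57°  ·
  (2,5): δ = 7.10°  ✓
  (3,4): δ = 117.85°  ·
  (3,5): δ = 55.18°  ·
  (4,5): δ = 117.33°  ·
antipodal pairs: 4

count = 4; pairs: (0,3), (1,3), (1,4), (2,5)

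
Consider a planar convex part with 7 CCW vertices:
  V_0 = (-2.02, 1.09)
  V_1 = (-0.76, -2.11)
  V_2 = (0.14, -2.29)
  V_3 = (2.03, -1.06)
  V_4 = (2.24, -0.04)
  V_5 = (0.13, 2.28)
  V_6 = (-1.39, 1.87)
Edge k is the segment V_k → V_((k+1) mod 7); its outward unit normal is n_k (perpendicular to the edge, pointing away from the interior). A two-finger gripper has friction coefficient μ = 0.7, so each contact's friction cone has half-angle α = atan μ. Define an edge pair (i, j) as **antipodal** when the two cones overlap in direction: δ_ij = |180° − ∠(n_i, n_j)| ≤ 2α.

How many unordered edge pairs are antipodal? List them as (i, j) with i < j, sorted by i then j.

count = 9; pairs: (0,3), (0,4), (1,4), (1,5), (1,6), (2,5), (2,6), (3,5), (3,6)

α = atan 0.7 = 34.99°;  2α = 69.98°
n_0 = (-0.9305, -0.3664)
n_1 = (-0.1961, -0.9806)
n_2 = (+0.5455, -0.8381)
n_3 = (+0.9795, -0.2017)
n_4 = (+0.7398, +0.6728)
n_5 = (-0.2604, +0.9655)
n_6 = (-0.7779, +0.6283)
  (0,1): δ = 122.80°  ·
  (0,2): δ = 78.44°  ·
  (0,3): δ = 33.13°  ✓
  (0,4): δ = 20.79°  ✓
  (0,5): δ = 83.60°  ·
  (0,6): δ = 119.58°  ·
  (1,2): δ = 135.63°  ·
  (1,3): δ = 90.32°  ·
  (1,4): δ = 36.40°  ✓
  (1,5): δ = 26.41°  ✓
  (1,6): δ = 62.38°  ✓
  (2,3): δ = 134.69°  ·
  (2,4): δ = 80.77°  ·
  (2,5): δ = 17.96°  ✓
  (2,6): δ = 18.02°  ✓
  (3,4): δ = 126.08°  ·
  (3,5): δ = 63.27°  ✓
  (3,6): δ = 27.29°  ✓
  (4,5): δ = 117.19°  ·
  (4,6): δ = 81.21°  ·
  (5,6): δ = 144.02°  ·
antipodal pairs: 9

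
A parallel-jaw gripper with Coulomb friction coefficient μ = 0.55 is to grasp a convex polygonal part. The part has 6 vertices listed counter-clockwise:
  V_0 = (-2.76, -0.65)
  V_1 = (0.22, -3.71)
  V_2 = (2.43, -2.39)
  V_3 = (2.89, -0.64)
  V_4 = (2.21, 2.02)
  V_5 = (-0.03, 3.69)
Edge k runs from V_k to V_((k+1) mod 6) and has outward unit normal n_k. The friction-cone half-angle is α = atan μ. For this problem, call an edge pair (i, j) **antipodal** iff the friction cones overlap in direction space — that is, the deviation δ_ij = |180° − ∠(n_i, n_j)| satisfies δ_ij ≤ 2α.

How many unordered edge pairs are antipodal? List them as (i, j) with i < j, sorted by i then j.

count = 5; pairs: (0,3), (0,4), (1,5), (2,5), (3,5)

α = atan 0.55 = 28.81°;  2α = 57.62°
n_0 = (-0.7164, -0.6977)
n_1 = (+0.5128, -0.8585)
n_2 = (+0.9671, -0.2542)
n_3 = (+0.9688, +0.2477)
n_4 = (+0.5977, +0.8017)
n_5 = (-0.8465, +0.5325)
  (0,1): δ = 103.39°  ·
  (0,2): δ = 58.97°  ·
  (0,3): δ = 29.90°  ✓
  (0,4): δ = 9.05°  ✓
  (0,5): δ = 103.59°  ·
  (1,2): δ = 135.58°  ·
  (1,3): δ = 106.51°  ·
  (1,4): δ = 67.56°  ·
  (1,5): δ = 26.98°  ✓
  (2,3): δ = 150.93°  ·
  (2,4): δ = 111.98°  ·
  (2,5): δ = 17.44°  ✓
  (3,4): δ = 141.05°  ·
  (3,5): δ = 46.51°  ✓
  (4,5): δ = 85.47°  ·
antipodal pairs: 5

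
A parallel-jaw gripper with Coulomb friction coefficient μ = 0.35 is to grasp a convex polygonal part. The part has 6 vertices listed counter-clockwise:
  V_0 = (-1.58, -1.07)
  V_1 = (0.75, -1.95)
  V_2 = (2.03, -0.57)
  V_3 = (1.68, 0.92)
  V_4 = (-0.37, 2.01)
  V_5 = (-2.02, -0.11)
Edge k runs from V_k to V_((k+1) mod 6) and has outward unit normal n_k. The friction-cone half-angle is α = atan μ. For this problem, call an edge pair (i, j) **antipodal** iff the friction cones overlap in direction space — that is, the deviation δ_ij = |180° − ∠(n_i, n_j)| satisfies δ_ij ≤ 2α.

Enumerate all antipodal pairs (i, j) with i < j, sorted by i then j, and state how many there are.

α = atan 0.35 = 19.29°;  2α = 38.58°
n_0 = (-0.3533, -0.9355)
n_1 = (+0.7332, -0.6800)
n_2 = (+0.9735, +0.2287)
n_3 = (+0.4695, +0.8829)
n_4 = (-0.7892, +0.6142)
n_5 = (-0.9091, -0.4167)
  (0,1): δ = 112.16°  ·
  (0,2): δ = 56.09°  ·
  (0,3): δ = 7.31°  ✓
  (0,4): δ = 72.80°  ·
  (0,5): δ = 135.31°  ·
  (1,2): δ = 123.93°  ·
  (1,3): δ = 75.15°  ·
  (1,4): δ = 4.95°  ✓
  (1,5): δ = 67.47°  ·
  (2,3): δ = 131.22°  ·
  (2,4): δ = 51.11°  ·
  (2,5): δ = 11.40°  ✓
  (3,4): δ = 99.89°  ·
  (3,5): δ = 37.38°  ✓
  (4,5): δ = 117.48°  ·
antipodal pairs: 4

count = 4; pairs: (0,3), (1,4), (2,5), (3,5)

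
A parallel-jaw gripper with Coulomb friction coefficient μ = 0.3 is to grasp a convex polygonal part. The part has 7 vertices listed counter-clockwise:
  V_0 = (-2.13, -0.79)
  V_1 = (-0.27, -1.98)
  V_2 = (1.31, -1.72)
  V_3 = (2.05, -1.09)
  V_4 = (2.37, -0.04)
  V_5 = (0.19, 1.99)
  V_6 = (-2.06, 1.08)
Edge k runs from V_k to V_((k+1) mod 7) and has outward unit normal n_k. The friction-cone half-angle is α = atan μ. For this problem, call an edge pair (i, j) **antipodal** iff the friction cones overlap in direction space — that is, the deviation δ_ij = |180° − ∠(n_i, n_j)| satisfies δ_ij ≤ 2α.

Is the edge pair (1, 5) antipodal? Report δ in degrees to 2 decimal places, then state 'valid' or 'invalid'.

δ = 12.68°, valid

α = atan 0.3 = 16.70°;  2α = 33.40°
edge 1: e_1 = (+1.58, +0.26);  n_1 = (+0.1624, -0.9867)
edge 5: e_5 = (-2.25, -0.91);  n_5 = (-0.3749, +0.9270)
∠(n_1, n_5) = 167.32°
δ = |180° − 167.32°| = 12.68°
12.68° ≤ 2α = 33.40°  →  valid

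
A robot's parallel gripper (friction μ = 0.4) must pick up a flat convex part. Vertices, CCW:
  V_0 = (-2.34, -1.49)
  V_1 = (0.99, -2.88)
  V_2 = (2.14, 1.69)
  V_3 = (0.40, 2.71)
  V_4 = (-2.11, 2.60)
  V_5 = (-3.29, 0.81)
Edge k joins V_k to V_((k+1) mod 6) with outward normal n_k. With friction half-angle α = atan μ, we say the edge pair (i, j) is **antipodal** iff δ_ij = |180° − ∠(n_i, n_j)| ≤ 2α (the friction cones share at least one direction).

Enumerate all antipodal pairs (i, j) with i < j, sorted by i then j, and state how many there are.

count = 5; pairs: (0,2), (0,3), (1,4), (1,5), (2,5)

α = atan 0.4 = 21.80°;  2α = 43.60°
n_0 = (-0.3852, -0.9228)
n_1 = (+0.9698, -0.2440)
n_2 = (+0.5057, +0.8627)
n_3 = (-0.0438, +0.9990)
n_4 = (-0.8349, +0.5504)
n_5 = (-0.9243, -0.3818)
  (0,1): δ = 81.47°  ·
  (0,2): δ = 7.72°  ✓
  (0,3): δ = 25.17°  ✓
  (0,4): δ = 79.26°  ·
  (0,5): δ = 135.10°  ·
  (1,2): δ = 106.25°  ·
  (1,3): δ = 73.37°  ·
  (1,4): δ = 19.27°  ✓
  (1,5): δ = 36.57°  ✓
  (2,3): δ = 147.11°  ·
  (2,4): δ = 93.01°  ·
  (2,5): δ = 37.18°  ✓
  (3,4): δ = 125.90°  ·
  (3,5): δ = 70.07°  ·
  (4,5): δ = 124.16°  ·
antipodal pairs: 5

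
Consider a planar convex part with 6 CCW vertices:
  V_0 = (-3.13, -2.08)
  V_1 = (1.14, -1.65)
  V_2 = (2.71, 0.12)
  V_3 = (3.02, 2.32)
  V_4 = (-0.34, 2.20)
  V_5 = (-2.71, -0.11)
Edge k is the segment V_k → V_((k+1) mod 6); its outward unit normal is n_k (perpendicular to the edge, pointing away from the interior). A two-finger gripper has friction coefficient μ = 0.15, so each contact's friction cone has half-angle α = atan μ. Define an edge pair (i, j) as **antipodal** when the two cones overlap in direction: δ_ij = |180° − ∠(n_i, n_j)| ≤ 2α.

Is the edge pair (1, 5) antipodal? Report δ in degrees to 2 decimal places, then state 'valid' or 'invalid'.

δ = 29.54°, invalid

α = atan 0.15 = 8.53°;  2α = 17.06°
edge 1: e_1 = (+1.57, +1.77);  n_1 = (+0.7481, -0.6636)
edge 5: e_5 = (-0.42, -1.97);  n_5 = (-0.9780, +0.2085)
∠(n_1, n_5) = 150.46°
δ = |180° − 150.46°| = 29.54°
29.54° > 2α = 17.06°  →  invalid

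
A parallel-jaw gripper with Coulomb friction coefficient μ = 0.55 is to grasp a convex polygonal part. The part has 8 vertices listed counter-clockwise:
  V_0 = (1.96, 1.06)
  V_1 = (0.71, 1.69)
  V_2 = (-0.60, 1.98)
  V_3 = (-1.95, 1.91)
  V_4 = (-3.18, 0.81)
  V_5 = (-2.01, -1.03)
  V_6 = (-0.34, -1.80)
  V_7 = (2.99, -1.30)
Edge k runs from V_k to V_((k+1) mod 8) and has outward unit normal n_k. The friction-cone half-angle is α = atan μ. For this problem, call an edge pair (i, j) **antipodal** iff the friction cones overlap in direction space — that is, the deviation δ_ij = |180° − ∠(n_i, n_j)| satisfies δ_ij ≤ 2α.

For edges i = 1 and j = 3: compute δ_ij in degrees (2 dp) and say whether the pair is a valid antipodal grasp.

α = atan 0.55 = 28.81°;  2α = 57.62°
edge 1: e_1 = (-1.31, +0.29);  n_1 = (+0.2161, +0.9764)
edge 3: e_3 = (-1.23, -1.10);  n_3 = (-0.6666, +0.7454)
∠(n_1, n_3) = 54.29°
δ = |180° − 54.29°| = 125.71°
125.71° > 2α = 57.62°  →  invalid

δ = 125.71°, invalid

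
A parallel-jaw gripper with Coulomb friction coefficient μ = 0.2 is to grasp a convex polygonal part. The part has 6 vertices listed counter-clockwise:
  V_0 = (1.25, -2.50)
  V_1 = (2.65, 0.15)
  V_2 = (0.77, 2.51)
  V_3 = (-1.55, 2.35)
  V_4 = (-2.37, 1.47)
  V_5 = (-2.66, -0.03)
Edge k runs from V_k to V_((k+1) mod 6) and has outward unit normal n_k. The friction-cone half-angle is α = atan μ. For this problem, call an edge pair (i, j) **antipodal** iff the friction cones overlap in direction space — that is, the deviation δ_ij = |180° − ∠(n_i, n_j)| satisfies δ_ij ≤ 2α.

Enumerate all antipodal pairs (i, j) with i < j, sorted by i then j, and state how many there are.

α = atan 0.2 = 11.31°;  2α = 22.62°
n_0 = (+0.8842, -0.4671)
n_1 = (+0.7822, +0.6231)
n_2 = (-0.0688, +0.9976)
n_3 = (-0.7316, +0.6817)
n_4 = (-0.9818, +0.1898)
n_5 = (-0.5341, -0.8454)
  (0,1): δ = 113.61°  ·
  (0,2): δ = 58.21°  ·
  (0,3): δ = 15.13°  ✓
  (0,4): δ = 16.91°  ✓
  (0,5): δ = 85.57°  ·
  (1,2): δ = 124.60°  ·
  (1,3): δ = 81.52°  ·
  (1,4): δ = 49.48°  ·
  (1,5): δ = 19.18°  ✓
  (2,3): δ = 136.92°  ·
  (2,4): δ = 104.89°  ·
  (2,5): δ = 36.23°  ·
  (3,4): δ = 147.96°  ·
  (3,5): δ = 79.30°  ·
  (4,5): δ = 111.34°  ·
antipodal pairs: 3

count = 3; pairs: (0,3), (0,4), (1,5)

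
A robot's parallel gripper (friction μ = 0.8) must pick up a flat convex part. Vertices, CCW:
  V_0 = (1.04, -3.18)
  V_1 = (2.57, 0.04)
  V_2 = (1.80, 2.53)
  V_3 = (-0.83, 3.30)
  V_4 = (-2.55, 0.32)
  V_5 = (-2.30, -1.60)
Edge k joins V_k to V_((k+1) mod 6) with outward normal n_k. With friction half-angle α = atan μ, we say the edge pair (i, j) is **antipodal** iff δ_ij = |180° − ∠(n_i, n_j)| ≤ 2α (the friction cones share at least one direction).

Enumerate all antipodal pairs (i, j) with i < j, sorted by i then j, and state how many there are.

α = atan 0.8 = 38.66°;  2α = 77.32°
n_0 = (+0.9032, -0.4292)
n_1 = (+0.9554, +0.2954)
n_2 = (+0.2810, +0.9597)
n_3 = (-0.8661, +0.4999)
n_4 = (-0.9916, -0.1291)
n_5 = (-0.4276, -0.9040)
  (0,1): δ = 137.40°  ·
  (0,2): δ = 80.90°  ·
  (0,3): δ = 4.58°  ✓
  (0,4): δ = 32.83°  ✓
  (0,5): δ = 90.10°  ·
  (1,2): δ = 123.50°  ·
  (1,3): δ = 47.18°  ✓
  (1,4): δ = 9.76°  ✓
  (1,5): δ = 47.50°  ✓
  (2,3): δ = 103.67°  ·
  (2,4): δ = 66.26°  ✓
  (2,5): δ = 9.00°  ✓
  (3,4): δ = 142.59°  ·
  (3,5): δ = 85.32°  ·
  (4,5): δ = 122.74°  ·
antipodal pairs: 7

count = 7; pairs: (0,3), (0,4), (1,3), (1,4), (1,5), (2,4), (2,5)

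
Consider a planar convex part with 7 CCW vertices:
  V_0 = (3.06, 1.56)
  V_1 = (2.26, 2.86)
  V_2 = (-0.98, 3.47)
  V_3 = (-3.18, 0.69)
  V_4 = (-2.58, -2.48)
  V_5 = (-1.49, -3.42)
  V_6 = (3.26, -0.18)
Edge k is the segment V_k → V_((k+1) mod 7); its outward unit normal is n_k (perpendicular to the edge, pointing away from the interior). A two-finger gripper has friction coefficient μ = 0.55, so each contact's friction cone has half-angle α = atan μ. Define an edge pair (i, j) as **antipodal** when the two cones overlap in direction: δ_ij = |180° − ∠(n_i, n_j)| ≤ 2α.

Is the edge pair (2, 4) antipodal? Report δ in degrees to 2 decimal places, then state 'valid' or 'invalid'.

δ = 92.42°, invalid

α = atan 0.55 = 28.81°;  2α = 57.62°
edge 2: e_2 = (-2.20, -2.78);  n_2 = (-0.7842, +0.6206)
edge 4: e_4 = (+1.09, -0.94);  n_4 = (-0.6531, -0.7573)
∠(n_2, n_4) = 87.58°
δ = |180° − 87.58°| = 92.42°
92.42° > 2α = 57.62°  →  invalid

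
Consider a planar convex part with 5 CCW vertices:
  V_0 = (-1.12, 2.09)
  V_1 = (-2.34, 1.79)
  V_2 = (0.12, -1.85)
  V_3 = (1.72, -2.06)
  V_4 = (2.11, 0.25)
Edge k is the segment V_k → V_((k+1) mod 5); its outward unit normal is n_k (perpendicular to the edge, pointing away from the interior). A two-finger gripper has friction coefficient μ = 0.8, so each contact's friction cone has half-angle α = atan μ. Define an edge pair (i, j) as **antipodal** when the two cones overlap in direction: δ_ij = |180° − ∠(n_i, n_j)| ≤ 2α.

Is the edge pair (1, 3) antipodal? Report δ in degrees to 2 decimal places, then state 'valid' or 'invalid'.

δ = 43.63°, valid

α = atan 0.8 = 38.66°;  2α = 77.32°
edge 1: e_1 = (+2.46, -3.64);  n_1 = (-0.8285, -0.5599)
edge 3: e_3 = (+0.39, +2.31);  n_3 = (+0.9860, -0.1665)
∠(n_1, n_3) = 136.37°
δ = |180° − 136.37°| = 43.63°
43.63° ≤ 2α = 77.32°  →  valid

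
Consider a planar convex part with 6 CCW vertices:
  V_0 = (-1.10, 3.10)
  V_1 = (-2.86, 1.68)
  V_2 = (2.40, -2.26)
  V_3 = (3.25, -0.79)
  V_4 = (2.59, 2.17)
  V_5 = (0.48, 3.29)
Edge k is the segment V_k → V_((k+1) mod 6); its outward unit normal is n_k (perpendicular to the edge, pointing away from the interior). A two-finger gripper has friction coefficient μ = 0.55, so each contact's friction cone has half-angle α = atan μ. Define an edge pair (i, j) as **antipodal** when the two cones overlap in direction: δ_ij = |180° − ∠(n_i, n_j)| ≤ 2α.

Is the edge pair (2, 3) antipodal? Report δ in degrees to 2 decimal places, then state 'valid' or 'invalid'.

δ = 137.39°, invalid

α = atan 0.55 = 28.81°;  2α = 57.62°
edge 2: e_2 = (+0.85, +1.47);  n_2 = (+0.8657, -0.5006)
edge 3: e_3 = (-0.66, +2.96);  n_3 = (+0.9760, +0.2176)
∠(n_2, n_3) = 42.61°
δ = |180° − 42.61°| = 137.39°
137.39° > 2α = 57.62°  →  invalid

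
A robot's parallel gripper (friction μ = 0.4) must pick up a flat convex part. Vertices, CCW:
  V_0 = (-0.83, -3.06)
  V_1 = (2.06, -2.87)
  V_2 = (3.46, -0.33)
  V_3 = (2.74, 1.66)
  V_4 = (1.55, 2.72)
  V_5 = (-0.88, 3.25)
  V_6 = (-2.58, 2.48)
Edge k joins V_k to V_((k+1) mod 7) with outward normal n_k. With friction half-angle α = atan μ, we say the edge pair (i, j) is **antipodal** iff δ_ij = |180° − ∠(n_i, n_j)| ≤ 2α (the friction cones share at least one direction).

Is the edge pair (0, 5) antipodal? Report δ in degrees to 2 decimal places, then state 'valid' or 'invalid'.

δ = 20.61°, valid

α = atan 0.4 = 21.80°;  2α = 43.60°
edge 0: e_0 = (+2.89, +0.19);  n_0 = (+0.0656, -0.9978)
edge 5: e_5 = (-1.70, -0.77);  n_5 = (-0.4126, +0.9109)
∠(n_0, n_5) = 159.39°
δ = |180° − 159.39°| = 20.61°
20.61° ≤ 2α = 43.60°  →  valid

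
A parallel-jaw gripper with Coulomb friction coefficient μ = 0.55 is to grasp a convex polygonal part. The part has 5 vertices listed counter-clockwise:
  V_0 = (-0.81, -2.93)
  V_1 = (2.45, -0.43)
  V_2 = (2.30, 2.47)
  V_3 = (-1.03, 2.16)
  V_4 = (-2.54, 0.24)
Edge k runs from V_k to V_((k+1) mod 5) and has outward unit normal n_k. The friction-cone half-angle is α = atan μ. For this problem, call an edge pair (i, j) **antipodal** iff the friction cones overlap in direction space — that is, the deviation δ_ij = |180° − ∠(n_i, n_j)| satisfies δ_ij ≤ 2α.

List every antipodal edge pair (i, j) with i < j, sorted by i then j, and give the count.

count = 4; pairs: (0,2), (0,3), (1,3), (1,4)

α = atan 0.55 = 28.81°;  2α = 57.62°
n_0 = (+0.6085, -0.7935)
n_1 = (+0.9987, +0.0517)
n_2 = (-0.0927, +0.9957)
n_3 = (-0.7860, +0.6182)
n_4 = (-0.8778, -0.4790)
  (0,1): δ = 124.52°  ·
  (0,2): δ = 32.17°  ✓
  (0,3): δ = 14.33°  ✓
  (0,4): δ = 81.14°  ·
  (1,2): δ = 87.64°  ·
  (1,3): δ = 41.14°  ✓
  (1,4): δ = 25.66°  ✓
  (2,3): δ = 133.50°  ·
  (2,4): δ = 66.70°  ·
  (3,4): δ = 113.19°  ·
antipodal pairs: 4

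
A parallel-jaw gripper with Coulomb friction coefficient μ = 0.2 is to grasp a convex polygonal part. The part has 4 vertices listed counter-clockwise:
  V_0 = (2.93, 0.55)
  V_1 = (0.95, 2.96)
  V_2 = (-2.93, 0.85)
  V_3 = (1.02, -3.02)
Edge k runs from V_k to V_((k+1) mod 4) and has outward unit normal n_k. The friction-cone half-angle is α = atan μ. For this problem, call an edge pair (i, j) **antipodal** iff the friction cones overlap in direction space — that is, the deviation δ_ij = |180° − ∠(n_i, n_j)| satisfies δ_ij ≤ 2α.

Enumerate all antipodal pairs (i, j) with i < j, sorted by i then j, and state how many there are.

count = 1; pairs: (0,2)

α = atan 0.2 = 11.31°;  2α = 22.62°
n_0 = (+0.7727, +0.6348)
n_1 = (-0.4777, +0.8785)
n_2 = (-0.6998, -0.7143)
n_3 = (+0.8817, -0.4717)
  (0,1): δ = 100.87°  ·
  (0,2): δ = 6.18°  ✓
  (0,3): δ = 112.45°  ·
  (1,2): δ = 72.95°  ·
  (1,3): δ = 33.31°  ·
  (2,3): δ = 73.73°  ·
antipodal pairs: 1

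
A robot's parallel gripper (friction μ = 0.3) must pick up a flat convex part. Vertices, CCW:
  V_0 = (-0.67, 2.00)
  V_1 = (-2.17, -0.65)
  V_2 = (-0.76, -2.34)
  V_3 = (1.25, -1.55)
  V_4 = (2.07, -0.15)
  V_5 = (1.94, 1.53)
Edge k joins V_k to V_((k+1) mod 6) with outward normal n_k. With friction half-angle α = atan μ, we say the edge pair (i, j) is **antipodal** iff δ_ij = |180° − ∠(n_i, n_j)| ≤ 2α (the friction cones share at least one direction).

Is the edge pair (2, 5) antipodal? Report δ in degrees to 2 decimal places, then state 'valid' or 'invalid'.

δ = 31.66°, valid

α = atan 0.3 = 16.70°;  2α = 33.40°
edge 2: e_2 = (+2.01, +0.79);  n_2 = (+0.3658, -0.9307)
edge 5: e_5 = (-2.61, +0.47);  n_5 = (+0.1772, +0.9842)
∠(n_2, n_5) = 148.34°
δ = |180° − 148.34°| = 31.66°
31.66° ≤ 2α = 33.40°  →  valid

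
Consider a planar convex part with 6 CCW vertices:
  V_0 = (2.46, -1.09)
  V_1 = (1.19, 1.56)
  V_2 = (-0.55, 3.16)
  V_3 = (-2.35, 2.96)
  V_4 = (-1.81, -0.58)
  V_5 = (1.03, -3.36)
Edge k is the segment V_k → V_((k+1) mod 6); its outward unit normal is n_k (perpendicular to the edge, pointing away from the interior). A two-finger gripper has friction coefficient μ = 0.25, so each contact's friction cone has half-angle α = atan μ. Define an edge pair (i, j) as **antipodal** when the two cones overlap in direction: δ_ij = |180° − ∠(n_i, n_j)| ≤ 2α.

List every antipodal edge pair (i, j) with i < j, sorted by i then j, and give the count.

α = atan 0.25 = 14.04°;  2α = 28.07°
n_0 = (+0.9018, +0.4322)
n_1 = (+0.6769, +0.7361)
n_2 = (-0.1104, +0.9939)
n_3 = (-0.9886, -0.1508)
n_4 = (-0.6995, -0.7146)
n_5 = (+0.8461, -0.5330)
  (0,1): δ = 158.21°  ·
  (0,2): δ = 109.27°  ·
  (0,3): δ = 16.93°  ✓
  (0,4): δ = 20.01°  ✓
  (0,5): δ = 122.19°  ·
  (1,2): δ = 131.06°  ·
  (1,3): δ = 38.73°  ·
  (1,4): δ = 1.79°  ✓
  (1,5): δ = 100.39°  ·
  (2,3): δ = 87.67°  ·
  (2,4): δ = 50.73°  ·
  (2,5): δ = 51.45°  ·
  (3,4): δ = 143.06°  ·
  (3,5): δ = 40.88°  ·
  (4,5): δ = 77.82°  ·
antipodal pairs: 3

count = 3; pairs: (0,3), (0,4), (1,4)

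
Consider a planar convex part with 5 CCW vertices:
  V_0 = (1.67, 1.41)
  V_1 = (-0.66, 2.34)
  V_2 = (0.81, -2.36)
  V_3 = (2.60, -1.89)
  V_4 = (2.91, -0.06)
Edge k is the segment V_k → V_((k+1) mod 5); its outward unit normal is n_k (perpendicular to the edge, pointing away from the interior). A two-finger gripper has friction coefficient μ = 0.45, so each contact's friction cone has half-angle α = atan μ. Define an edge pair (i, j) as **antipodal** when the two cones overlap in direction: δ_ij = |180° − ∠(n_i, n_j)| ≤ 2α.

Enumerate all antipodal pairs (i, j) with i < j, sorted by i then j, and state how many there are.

count = 3; pairs: (0,2), (1,3), (1,4)

α = atan 0.45 = 24.23°;  2α = 48.46°
n_0 = (+0.3707, +0.9288)
n_1 = (-0.9544, -0.2985)
n_2 = (+0.2540, -0.9672)
n_3 = (+0.9860, -0.1670)
n_4 = (+0.7644, +0.6448)
  (0,1): δ = 50.87°  ·
  (0,2): δ = 36.47°  ✓
  (0,3): δ = 102.14°  ·
  (0,4): δ = 151.91°  ·
  (1,2): δ = 92.66°  ·
  (1,3): δ = 26.98°  ✓
  (1,4): δ = 22.78°  ✓
  (2,3): δ = 114.33°  ·
  (2,4): δ = 64.56°  ·
  (3,4): δ = 130.24°  ·
antipodal pairs: 3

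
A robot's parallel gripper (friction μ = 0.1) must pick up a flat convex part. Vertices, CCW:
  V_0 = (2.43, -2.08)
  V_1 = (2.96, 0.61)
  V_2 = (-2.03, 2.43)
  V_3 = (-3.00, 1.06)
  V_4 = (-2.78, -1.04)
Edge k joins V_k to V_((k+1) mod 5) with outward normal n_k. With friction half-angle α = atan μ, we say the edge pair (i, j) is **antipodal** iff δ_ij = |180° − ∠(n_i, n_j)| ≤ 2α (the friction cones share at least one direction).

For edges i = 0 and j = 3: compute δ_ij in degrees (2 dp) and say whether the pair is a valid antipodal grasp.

α = atan 0.1 = 5.71°;  2α = 11.42°
edge 0: e_0 = (+0.53, +2.69);  n_0 = (+0.9811, -0.1933)
edge 3: e_3 = (+0.22, -2.10);  n_3 = (-0.9946, -0.1042)
∠(n_0, n_3) = 162.87°
δ = |180° − 162.87°| = 17.13°
17.13° > 2α = 11.42°  →  invalid

δ = 17.13°, invalid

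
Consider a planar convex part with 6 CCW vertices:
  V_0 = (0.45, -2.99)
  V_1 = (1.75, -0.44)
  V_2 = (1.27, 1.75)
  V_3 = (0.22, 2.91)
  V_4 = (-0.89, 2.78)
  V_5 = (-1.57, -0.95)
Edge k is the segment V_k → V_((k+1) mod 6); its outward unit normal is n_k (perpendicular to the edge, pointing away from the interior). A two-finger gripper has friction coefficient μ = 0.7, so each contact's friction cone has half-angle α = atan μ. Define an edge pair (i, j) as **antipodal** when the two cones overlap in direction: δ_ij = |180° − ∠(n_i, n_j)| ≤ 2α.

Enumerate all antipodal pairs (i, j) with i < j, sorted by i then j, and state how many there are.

α = atan 0.7 = 34.99°;  2α = 69.98°
n_0 = (+0.8909, -0.4542)
n_1 = (+0.9768, +0.2141)
n_2 = (+0.7414, +0.6711)
n_3 = (-0.1163, +0.9932)
n_4 = (-0.9838, +0.1793)
n_5 = (-0.7106, -0.7036)
  (0,1): δ = 140.62°  ·
  (0,2): δ = 110.84°  ·
  (0,3): δ = 56.31°  ✓
  (0,4): δ = 16.68°  ✓
  (0,5): δ = 71.73°  ·
  (1,2): δ = 150.21°  ·
  (1,3): δ = 95.68°  ·
  (1,4): δ = 22.69°  ✓
  (1,5): δ = 32.36°  ✓
  (2,3): δ = 125.47°  ·
  (2,4): δ = 52.48°  ✓
  (2,5): δ = 2.57°  ✓
  (3,4): δ = 107.01°  ·
  (3,5): δ = 51.96°  ✓
  (4,5): δ = 124.95°  ·
antipodal pairs: 7

count = 7; pairs: (0,3), (0,4), (1,4), (1,5), (2,4), (2,5), (3,5)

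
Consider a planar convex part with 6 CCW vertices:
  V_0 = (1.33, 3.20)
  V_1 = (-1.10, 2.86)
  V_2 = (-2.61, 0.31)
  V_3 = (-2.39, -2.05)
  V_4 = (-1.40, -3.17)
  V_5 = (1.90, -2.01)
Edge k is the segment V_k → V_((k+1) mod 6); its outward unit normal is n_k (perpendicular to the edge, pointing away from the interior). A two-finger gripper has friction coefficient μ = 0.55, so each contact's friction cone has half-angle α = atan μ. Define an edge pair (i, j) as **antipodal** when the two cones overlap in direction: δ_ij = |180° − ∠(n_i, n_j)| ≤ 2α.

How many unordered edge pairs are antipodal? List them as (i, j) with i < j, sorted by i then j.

count = 6; pairs: (0,3), (0,4), (1,4), (1,5), (2,5), (3,5)

α = atan 0.55 = 28.81°;  2α = 57.62°
n_0 = (-0.1386, +0.9904)
n_1 = (-0.8605, +0.5095)
n_2 = (-0.9957, -0.0928)
n_3 = (-0.7493, -0.6623)
n_4 = (+0.3316, -0.9434)
n_5 = (+0.9941, +0.1088)
  (0,1): δ = 128.60°  ·
  (0,2): δ = 92.64°  ·
  (0,3): δ = 56.49°  ✓
  (0,4): δ = 11.40°  ✓
  (0,5): δ = 88.28°  ·
  (1,2): δ = 144.04°  ·
  (1,3): δ = 107.89°  ·
  (1,4): δ = 40.00°  ✓
  (1,5): δ = 36.88°  ✓
  (2,3): δ = 143.85°  ·
  (2,4): δ = 75.96°  ·
  (2,5): δ = 0.92°  ✓
  (3,4): δ = 112.11°  ·
  (3,5): δ = 35.23°  ✓
  (4,5): δ = 103.12°  ·
antipodal pairs: 6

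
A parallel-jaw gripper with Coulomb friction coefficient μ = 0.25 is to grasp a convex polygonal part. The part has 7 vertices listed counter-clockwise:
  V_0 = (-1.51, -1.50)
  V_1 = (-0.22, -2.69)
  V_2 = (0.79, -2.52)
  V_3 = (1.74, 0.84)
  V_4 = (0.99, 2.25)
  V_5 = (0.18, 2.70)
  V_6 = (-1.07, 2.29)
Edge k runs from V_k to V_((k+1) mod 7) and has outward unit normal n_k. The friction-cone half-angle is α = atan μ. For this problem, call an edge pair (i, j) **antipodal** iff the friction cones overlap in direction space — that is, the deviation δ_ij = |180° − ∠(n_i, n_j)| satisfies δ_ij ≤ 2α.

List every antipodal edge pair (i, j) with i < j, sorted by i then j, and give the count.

count = 4; pairs: (0,3), (0,4), (1,5), (2,6)

α = atan 0.25 = 14.04°;  2α = 28.07°
n_0 = (-0.6780, -0.7350)
n_1 = (+0.1660, -0.9861)
n_2 = (+0.9623, -0.2721)
n_3 = (+0.8829, +0.4696)
n_4 = (+0.4856, +0.8742)
n_5 = (-0.3117, +0.9502)
n_6 = (-0.9933, +0.1153)
  (0,1): δ = 127.75°  ·
  (0,2): δ = 63.10°  ·
  (0,3): δ = 19.30°  ✓
  (0,4): δ = 13.64°  ✓
  (0,5): δ = 60.85°  ·
  (0,6): δ = 126.07°  ·
  (1,2): δ = 115.34°  ·
  (1,3): δ = 71.55°  ·
  (1,4): δ = 38.61°  ·
  (1,5): δ = 8.61°  ✓
  (1,6): δ = 73.82°  ·
  (2,3): δ = 136.20°  ·
  (2,4): δ = 103.27°  ·
  (2,5): δ = 56.05°  ·
  (2,6): δ = 9.17°  ✓
  (3,4): δ = 147.06°  ·
  (3,5): δ = 99.85°  ·
  (3,6): δ = 34.63°  ·
  (4,5): δ = 132.79°  ·
  (4,6): δ = 67.57°  ·
  (5,6): δ = 114.78°  ·
antipodal pairs: 4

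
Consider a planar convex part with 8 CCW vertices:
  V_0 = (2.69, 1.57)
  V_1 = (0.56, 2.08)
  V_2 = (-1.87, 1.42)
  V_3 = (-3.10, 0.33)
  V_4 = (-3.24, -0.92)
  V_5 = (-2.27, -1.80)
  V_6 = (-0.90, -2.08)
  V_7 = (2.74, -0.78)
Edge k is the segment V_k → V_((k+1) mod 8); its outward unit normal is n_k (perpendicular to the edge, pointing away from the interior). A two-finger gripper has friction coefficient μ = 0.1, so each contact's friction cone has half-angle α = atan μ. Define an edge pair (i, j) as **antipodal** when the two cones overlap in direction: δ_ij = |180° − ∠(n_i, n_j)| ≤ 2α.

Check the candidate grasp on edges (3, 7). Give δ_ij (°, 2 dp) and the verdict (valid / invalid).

α = atan 0.1 = 5.71°;  2α = 11.42°
edge 3: e_3 = (-0.14, -1.25);  n_3 = (-0.9938, +0.1113)
edge 7: e_7 = (-0.05, +2.35);  n_7 = (+0.9998, +0.0213)
∠(n_3, n_7) = 172.39°
δ = |180° − 172.39°| = 7.61°
7.61° ≤ 2α = 11.42°  →  valid

δ = 7.61°, valid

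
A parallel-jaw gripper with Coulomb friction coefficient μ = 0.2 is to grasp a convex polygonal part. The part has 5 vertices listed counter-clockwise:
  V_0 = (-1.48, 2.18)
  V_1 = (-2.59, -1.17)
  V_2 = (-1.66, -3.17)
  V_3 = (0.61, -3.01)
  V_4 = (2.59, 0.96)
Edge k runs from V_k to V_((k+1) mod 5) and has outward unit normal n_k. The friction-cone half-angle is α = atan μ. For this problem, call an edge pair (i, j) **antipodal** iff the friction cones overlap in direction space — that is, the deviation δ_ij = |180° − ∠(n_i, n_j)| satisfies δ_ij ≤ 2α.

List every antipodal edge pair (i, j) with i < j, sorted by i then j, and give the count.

α = atan 0.2 = 11.31°;  2α = 22.62°
n_0 = (-0.9492, +0.3145)
n_1 = (-0.9068, -0.4216)
n_2 = (+0.0703, -0.9975)
n_3 = (+0.8949, -0.4463)
n_4 = (+0.2871, +0.9579)
  (0,1): δ = 136.73°  ·
  (0,2): δ = 67.64°  ·
  (0,3): δ = 8.18°  ✓
  (0,4): δ = 91.65°  ·
  (1,2): δ = 110.91°  ·
  (1,3): δ = 51.45°  ·
  (1,4): δ = 48.38°  ·
  (2,3): δ = 120.54°  ·
  (2,4): δ = 20.72°  ✓
  (3,4): δ = 80.18°  ·
antipodal pairs: 2

count = 2; pairs: (0,3), (2,4)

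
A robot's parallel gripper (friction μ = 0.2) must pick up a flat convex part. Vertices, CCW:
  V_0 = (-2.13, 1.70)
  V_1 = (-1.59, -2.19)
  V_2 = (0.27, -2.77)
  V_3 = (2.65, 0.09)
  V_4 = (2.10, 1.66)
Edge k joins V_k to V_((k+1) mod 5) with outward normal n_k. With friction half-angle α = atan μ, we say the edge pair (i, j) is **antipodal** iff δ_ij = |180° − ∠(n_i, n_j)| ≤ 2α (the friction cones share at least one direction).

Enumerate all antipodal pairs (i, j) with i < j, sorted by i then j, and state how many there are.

α = atan 0.2 = 11.31°;  2α = 22.62°
n_0 = (-0.9905, -0.1375)
n_1 = (-0.2977, -0.9547)
n_2 = (+0.7687, -0.6397)
n_3 = (+0.9438, +0.3306)
n_4 = (+0.0095, +1.0000)
  (0,1): δ = 115.22°  ·
  (0,2): δ = 47.67°  ·
  (0,3): δ = 11.40°  ✓
  (0,4): δ = 81.56°  ·
  (1,2): δ = 112.45°  ·
  (1,3): δ = 53.37°  ·
  (1,4): δ = 16.78°  ✓
  (2,3): δ = 120.93°  ·
  (2,4): δ = 50.78°  ·
  (3,4): δ = 109.85°  ·
antipodal pairs: 2

count = 2; pairs: (0,3), (1,4)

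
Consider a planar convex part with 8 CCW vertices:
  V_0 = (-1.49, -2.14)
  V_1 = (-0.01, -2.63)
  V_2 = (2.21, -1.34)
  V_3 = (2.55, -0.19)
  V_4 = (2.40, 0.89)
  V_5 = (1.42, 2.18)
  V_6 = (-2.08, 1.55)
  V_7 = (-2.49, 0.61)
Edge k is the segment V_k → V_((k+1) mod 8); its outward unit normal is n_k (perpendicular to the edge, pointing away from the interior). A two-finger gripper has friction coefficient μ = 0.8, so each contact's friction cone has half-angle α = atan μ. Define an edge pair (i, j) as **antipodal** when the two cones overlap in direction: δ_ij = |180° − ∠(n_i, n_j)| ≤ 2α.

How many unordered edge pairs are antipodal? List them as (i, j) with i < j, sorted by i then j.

count = 12; pairs: (0,3), (0,4), (0,5), (1,5), (1,6), (2,5), (2,6), (2,7), (3,6), (3,7), (4,6), (4,7)

α = atan 0.8 = 38.66°;  2α = 77.32°
n_0 = (-0.3143, -0.9493)
n_1 = (+0.5024, -0.8646)
n_2 = (+0.9590, -0.2835)
n_3 = (+0.9905, +0.1376)
n_4 = (+0.7963, +0.6049)
n_5 = (-0.1772, +0.9842)
n_6 = (-0.9166, +0.3998)
n_7 = (-0.9398, -0.3417)
  (0,1): δ = 131.52°  ·
  (0,2): δ = 88.15°  ·
  (0,3): δ = 63.77°  ✓
  (0,4): δ = 34.46°  ✓
  (0,5): δ = 28.52°  ✓
  (0,6): δ = 84.75°  ·
  (0,7): δ = 128.30°  ·
  (1,2): δ = 136.63°  ·
  (1,3): δ = 112.25°  ·
  (1,4): δ = 82.94°  ·
  (1,5): δ = 19.96°  ✓
  (1,6): δ = 36.27°  ✓
  (1,7): δ = 79.82°  ·
  (2,3): δ = 155.62°  ·
  (2,4): δ = 126.31°  ·
  (2,5): δ = 63.33°  ✓
  (2,6): δ = 7.09°  ✓
  (2,7): δ = 36.45°  ✓
  (3,4): δ = 150.68°  ·
  (3,5): δ = 87.70°  ·
  (3,6): δ = 31.47°  ✓
  (3,7): δ = 12.08°  ✓
  (4,5): δ = 117.02°  ·
  (4,6): δ = 60.79°  ✓
  (4,7): δ = 17.24°  ✓
  (5,6): δ = 123.77°  ·
  (5,7): δ = 80.22°  ·
  (6,7): δ = 136.45°  ·
antipodal pairs: 12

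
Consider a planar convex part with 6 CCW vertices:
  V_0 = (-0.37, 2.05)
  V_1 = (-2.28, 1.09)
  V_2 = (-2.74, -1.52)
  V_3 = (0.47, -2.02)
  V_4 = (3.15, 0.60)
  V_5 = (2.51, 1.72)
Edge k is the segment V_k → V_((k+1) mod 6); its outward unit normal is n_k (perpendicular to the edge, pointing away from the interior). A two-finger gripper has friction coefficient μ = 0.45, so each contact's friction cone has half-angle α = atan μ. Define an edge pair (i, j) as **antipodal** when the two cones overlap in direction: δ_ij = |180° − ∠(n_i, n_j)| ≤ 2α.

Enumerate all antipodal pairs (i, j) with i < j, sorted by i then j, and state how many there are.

α = atan 0.45 = 24.23°;  2α = 48.46°
n_0 = (-0.4491, +0.8935)
n_1 = (-0.9848, +0.1736)
n_2 = (-0.1539, -0.9881)
n_3 = (+0.6991, -0.7151)
n_4 = (+0.8682, +0.4961)
n_5 = (+0.1138, +0.9935)
  (0,1): δ = 126.68°  ·
  (0,2): δ = 35.54°  ✓
  (0,3): δ = 17.67°  ✓
  (0,4): δ = 93.06°  ·
  (0,5): δ = 146.78°  ·
  (1,2): δ = 88.86°  ·
  (1,3): δ = 35.65°  ✓
  (1,4): δ = 39.74°  ✓
  (1,5): δ = 93.46°  ·
  (2,3): δ = 126.80°  ·
  (2,4): δ = 51.40°  ·
  (2,5): δ = 2.32°  ✓
  (3,4): δ = 104.61°  ·
  (3,5): δ = 50.89°  ·
  (4,5): δ = 126.28°  ·
antipodal pairs: 5

count = 5; pairs: (0,2), (0,3), (1,3), (1,4), (2,5)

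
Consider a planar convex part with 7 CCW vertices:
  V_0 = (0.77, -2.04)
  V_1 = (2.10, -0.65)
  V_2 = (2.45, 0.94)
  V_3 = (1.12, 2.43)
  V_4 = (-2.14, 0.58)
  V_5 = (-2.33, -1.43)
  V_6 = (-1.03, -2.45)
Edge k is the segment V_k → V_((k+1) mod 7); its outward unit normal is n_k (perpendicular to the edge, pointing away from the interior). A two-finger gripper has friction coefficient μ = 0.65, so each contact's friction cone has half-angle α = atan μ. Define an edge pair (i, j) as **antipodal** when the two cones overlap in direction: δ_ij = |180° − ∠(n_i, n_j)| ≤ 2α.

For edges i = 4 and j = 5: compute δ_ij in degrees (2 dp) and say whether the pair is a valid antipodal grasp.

α = atan 0.65 = 33.02°;  2α = 66.05°
edge 4: e_4 = (-0.19, -2.01);  n_4 = (-0.9956, +0.0941)
edge 5: e_5 = (+1.30, -1.02);  n_5 = (-0.6173, -0.7867)
∠(n_4, n_5) = 57.28°
δ = |180° − 57.28°| = 122.72°
122.72° > 2α = 66.05°  →  invalid

δ = 122.72°, invalid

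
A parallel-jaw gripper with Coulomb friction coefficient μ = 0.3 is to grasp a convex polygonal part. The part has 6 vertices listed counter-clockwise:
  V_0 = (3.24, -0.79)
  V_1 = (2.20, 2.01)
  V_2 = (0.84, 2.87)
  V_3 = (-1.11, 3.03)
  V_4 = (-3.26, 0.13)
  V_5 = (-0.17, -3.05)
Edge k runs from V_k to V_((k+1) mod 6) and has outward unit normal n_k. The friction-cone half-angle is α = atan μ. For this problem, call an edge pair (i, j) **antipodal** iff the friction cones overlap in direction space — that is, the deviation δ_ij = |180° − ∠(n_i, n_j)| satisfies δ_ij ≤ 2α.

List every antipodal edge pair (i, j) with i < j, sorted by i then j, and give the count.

α = atan 0.3 = 16.70°;  2α = 33.40°
n_0 = (+0.9374, +0.3482)
n_1 = (+0.5345, +0.8452)
n_2 = (+0.0818, +0.9967)
n_3 = (-0.8033, +0.5956)
n_4 = (-0.7172, -0.6969)
n_5 = (+0.5524, -0.8336)
  (0,1): δ = 142.68°  ·
  (0,2): δ = 115.07°  ·
  (0,3): δ = 56.93°  ·
  (0,4): δ = 23.80°  ✓
  (0,5): δ = 103.16°  ·
  (1,2): δ = 152.38°  ·
  (1,3): δ = 94.25°  ·
  (1,4): δ = 13.52°  ✓
  (1,5): δ = 65.84°  ·
  (2,3): δ = 121.86°  ·
  (2,4): δ = 41.13°  ·
  (2,5): δ = 38.23°  ·
  (3,4): δ = 99.27°  ·
  (3,5): δ = 19.91°  ✓
  (4,5): δ = 100.64°  ·
antipodal pairs: 3

count = 3; pairs: (0,4), (1,4), (3,5)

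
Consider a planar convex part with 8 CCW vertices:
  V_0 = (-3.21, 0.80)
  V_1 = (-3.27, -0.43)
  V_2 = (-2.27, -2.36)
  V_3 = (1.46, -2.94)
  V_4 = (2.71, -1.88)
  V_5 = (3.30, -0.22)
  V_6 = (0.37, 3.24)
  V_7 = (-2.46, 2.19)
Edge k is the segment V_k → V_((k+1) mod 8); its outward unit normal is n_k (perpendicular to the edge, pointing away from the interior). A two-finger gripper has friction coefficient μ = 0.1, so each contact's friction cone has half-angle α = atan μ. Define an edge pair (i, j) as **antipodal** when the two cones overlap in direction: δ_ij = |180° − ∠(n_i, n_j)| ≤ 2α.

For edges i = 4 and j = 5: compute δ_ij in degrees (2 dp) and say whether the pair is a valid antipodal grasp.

α = atan 0.1 = 5.71°;  2α = 11.42°
edge 4: e_4 = (+0.59, +1.66);  n_4 = (+0.9423, -0.3349)
edge 5: e_5 = (-2.93, +3.46);  n_5 = (+0.7631, +0.6462)
∠(n_4, n_5) = 59.82°
δ = |180° − 59.82°| = 120.18°
120.18° > 2α = 11.42°  →  invalid

δ = 120.18°, invalid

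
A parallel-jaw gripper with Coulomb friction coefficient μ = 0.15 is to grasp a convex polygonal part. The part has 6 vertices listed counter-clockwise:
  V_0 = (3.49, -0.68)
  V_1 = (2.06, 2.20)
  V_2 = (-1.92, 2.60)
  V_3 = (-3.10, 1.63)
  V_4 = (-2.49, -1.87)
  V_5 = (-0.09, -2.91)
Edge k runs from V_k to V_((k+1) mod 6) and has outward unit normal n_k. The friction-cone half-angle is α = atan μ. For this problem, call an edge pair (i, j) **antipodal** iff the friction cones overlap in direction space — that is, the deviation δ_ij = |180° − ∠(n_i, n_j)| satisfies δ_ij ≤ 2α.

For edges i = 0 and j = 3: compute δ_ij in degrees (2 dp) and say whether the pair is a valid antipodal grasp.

δ = 16.52°, valid

α = atan 0.15 = 8.53°;  2α = 17.06°
edge 0: e_0 = (-1.43, +2.88);  n_0 = (+0.8957, +0.4447)
edge 3: e_3 = (+0.61, -3.50);  n_3 = (-0.9851, -0.1717)
∠(n_0, n_3) = 163.48°
δ = |180° − 163.48°| = 16.52°
16.52° ≤ 2α = 17.06°  →  valid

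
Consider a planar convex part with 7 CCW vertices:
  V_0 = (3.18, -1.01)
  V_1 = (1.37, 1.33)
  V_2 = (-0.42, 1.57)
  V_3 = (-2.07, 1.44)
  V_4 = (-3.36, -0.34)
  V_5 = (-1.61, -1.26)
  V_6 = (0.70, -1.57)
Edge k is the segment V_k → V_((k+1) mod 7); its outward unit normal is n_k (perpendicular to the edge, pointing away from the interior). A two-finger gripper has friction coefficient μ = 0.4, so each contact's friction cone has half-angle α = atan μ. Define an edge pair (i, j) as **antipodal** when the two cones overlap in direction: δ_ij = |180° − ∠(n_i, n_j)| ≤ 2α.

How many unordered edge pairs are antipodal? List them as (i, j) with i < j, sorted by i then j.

count = 8; pairs: (0,4), (1,4), (1,5), (1,6), (2,4), (2,5), (2,6), (3,6)

α = atan 0.4 = 21.80°;  2α = 43.60°
n_0 = (+0.7910, +0.6118)
n_1 = (+0.1329, +0.9911)
n_2 = (-0.0785, +0.9969)
n_3 = (-0.8097, +0.5868)
n_4 = (-0.4653, -0.8851)
n_5 = (-0.1330, -0.9911)
n_6 = (+0.2203, -0.9754)
  (0,1): δ = 135.36°  ·
  (0,2): δ = 123.22°  ·
  (0,3): δ = 73.65°  ·
  (0,4): δ = 24.55°  ✓
  (0,5): δ = 44.63°  ·
  (0,6): δ = 65.00°  ·
  (1,2): δ = 167.86°  ·
  (1,3): δ = 118.29°  ·
  (1,4): δ = 20.09°  ✓
  (1,5): δ = 0.01°  ✓
  (1,6): δ = 20.36°  ✓
  (2,3): δ = 130.44°  ·
  (2,4): δ = 32.24°  ✓
  (2,5): δ = 12.15°  ✓
  (2,6): δ = 8.22°  ✓
  (3,4): δ = 81.80°  ·
  (3,5): δ = 61.71°  ·
  (3,6): δ = 41.34°  ✓
  (4,5): δ = 159.91°  ·
  (4,6): δ = 139.54°  ·
  (5,6): δ = 159.63°  ·
antipodal pairs: 8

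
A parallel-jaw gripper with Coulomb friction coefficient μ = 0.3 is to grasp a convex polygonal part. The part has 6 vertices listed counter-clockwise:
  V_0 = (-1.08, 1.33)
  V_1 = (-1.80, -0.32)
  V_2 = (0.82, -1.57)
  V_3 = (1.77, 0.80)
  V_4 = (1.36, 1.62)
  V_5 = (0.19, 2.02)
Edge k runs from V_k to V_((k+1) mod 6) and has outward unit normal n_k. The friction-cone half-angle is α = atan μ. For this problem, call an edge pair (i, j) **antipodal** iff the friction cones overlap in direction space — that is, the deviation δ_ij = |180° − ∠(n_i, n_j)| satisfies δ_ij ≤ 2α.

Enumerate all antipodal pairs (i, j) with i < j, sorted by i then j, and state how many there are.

count = 2; pairs: (0,2), (1,4)

α = atan 0.3 = 16.70°;  2α = 33.40°
n_0 = (-0.9165, +0.3999)
n_1 = (-0.4306, -0.9025)
n_2 = (+0.9282, -0.3721)
n_3 = (+0.8944, +0.4472)
n_4 = (+0.3235, +0.9462)
n_5 = (-0.4774, +0.8787)
  (0,1): δ = 91.93°  ·
  (0,2): δ = 1.73°  ✓
  (0,3): δ = 50.14°  ·
  (0,4): δ = 94.70°  ·
  (0,5): δ = 142.09°  ·
  (1,2): δ = 86.34°  ·
  (1,3): δ = 37.93°  ·
  (1,4): δ = 6.63°  ✓
  (1,5): δ = 54.02°  ·
  (2,3): δ = 131.59°  ·
  (2,4): δ = 87.03°  ·
  (2,5): δ = 39.64°  ·
  (3,4): δ = 135.44°  ·
  (3,5): δ = 88.05°  ·
  (4,5): δ = 132.61°  ·
antipodal pairs: 2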